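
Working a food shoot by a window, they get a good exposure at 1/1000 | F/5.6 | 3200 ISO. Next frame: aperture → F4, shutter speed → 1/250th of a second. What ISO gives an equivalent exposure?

Aperture: f/5.6 → f/4 — 1 stop opened up (brighter).
Shutter speed: 1/1000 → 1/500 → 1/250 — 2 stops slower (brighter).
Net change so far: 3 stops brighter. Offset with the ISO: 3200 → 1600 → 800 → 400.

ISO 400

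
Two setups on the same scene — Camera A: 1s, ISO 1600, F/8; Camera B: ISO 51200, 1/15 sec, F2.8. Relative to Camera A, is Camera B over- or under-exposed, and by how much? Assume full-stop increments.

4 stops brighter

Aperture: f/8 → f/5.6 → f/4 → f/2.8 — 3 stops larger aperture (brighter).
Shutter speed: 1 → 1/2 → 1/4 → 1/8 → 1/15 — 4 stops shorter (darker).
ISO: 1600 → 3200 → 6400 → 12800 → 25600 → 51200 — 5 stops raised (brighter).
Net: +3 −4 +5 = +4 stops.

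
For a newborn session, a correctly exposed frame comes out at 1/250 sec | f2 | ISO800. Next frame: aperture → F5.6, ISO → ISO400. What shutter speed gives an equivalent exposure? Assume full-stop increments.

1/15s

Aperture: f/2 → f/2.8 → f/4 → f/5.6 — 3 stops smaller aperture (darker).
ISO: 800 → 400 — 1 stop lower (darker).
Net change so far: 4 stops darker. Offset with the shutter speed: 1/250 → 1/125 → 1/60 → 1/30 → 1/15.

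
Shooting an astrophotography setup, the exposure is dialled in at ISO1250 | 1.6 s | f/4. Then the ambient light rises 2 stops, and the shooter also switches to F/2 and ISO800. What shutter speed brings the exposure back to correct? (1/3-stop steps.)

1/6s

Scene light: 2 stops brighter.
Aperture: f/4 → f/3.5 → f/3.2 → f/2.8 → f/2.5 → f/2.2 → f/2 — 2 stops opened up (brighter).
ISO: 1250 → 1000 → 800 — 2/3 stop dropped (darker).
Net so far: 3 1/3 stops brighter. Shutter speed: 1.6 → 1.3 → 1 → 0.8 → 0.6 → 0.5 → 0.4 → 0.3 → 1/4 → 1/5 → 1/6.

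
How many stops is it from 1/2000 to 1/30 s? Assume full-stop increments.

1/2000 → 1/1000 → 1/500 → 1/250 → 1/125 → 1/60 → 1/30 — count the steps: 6 stops.

6 stops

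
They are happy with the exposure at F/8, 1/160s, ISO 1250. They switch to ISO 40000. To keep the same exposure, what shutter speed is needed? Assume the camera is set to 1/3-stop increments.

1/5000s

ISO: 1250 → 1600 → 2000 → 2500 → 3200 → 4000 → 5000 → 6400 → 8000 → 10000 → 12800 → 16000 → 20000 → 25600 → 32000 → 40000 — 5 stops higher (brighter).
Need 5 stops darker from the shutter speed: 1/160 → 1/200 → 1/250 → 1/320 → 1/400 → 1/500 → 1/640 → 1/800 → 1/1000 → 1/1250 → 1/1600 → 1/2000 → 1/2500 → 1/3200 → 1/4000 → 1/5000.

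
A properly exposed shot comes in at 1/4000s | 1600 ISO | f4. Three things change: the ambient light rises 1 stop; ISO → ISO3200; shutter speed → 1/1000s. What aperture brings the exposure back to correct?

Scene light: 1 stop brighter.
ISO: 1600 → 3200 — 1 stop higher (brighter).
Shutter speed: 1/4000 → 1/2000 → 1/1000 — 2 stops longer (brighter).
Net so far: 4 stops brighter. Aperture: f/4 → f/5.6 → f/8 → f/11 → f/16.

f/16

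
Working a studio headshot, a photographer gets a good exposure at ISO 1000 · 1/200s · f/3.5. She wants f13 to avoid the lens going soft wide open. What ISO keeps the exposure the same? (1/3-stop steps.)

Aperture: f/3.5 → f/4 → f/4.5 → f/5 → f/5.6 → f/6.3 → f/7.1 → f/8 → f/9 → f/10 → f/11 → f/13 — 3 2/3 stops narrower (darker).
Need 3 2/3 stops brighter from the ISO: 1000 → 1250 → 1600 → 2000 → 2500 → 3200 → 4000 → 5000 → 6400 → 8000 → 10000 → 12800.

ISO 12800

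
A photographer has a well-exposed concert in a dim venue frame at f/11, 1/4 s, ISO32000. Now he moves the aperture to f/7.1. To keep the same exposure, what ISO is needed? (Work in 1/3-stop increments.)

ISO 12800

Aperture: f/11 → f/10 → f/9 → f/8 → f/7.1 — 1 1/3 stops opened up (brighter).
Need 1 1/3 stops darker from the ISO: 32000 → 25600 → 20000 → 16000 → 12800.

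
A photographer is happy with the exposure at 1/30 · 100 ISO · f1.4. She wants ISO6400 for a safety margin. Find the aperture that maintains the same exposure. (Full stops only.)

f/11

ISO: 100 → 200 → 400 → 800 → 1600 → 3200 → 6400 — 6 stops raised (brighter).
Need 6 stops darker from the aperture: f/1.4 → f/2 → f/2.8 → f/4 → f/5.6 → f/8 → f/11.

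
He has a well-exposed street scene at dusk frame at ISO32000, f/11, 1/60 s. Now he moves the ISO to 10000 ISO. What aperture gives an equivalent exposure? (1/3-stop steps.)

ISO: 32000 → 25600 → 20000 → 16000 → 12800 → 10000 — 1 2/3 stops lower (darker).
Need 1 2/3 stops brighter from the aperture: f/11 → f/10 → f/9 → f/8 → f/7.1 → f/6.3.

f/6.3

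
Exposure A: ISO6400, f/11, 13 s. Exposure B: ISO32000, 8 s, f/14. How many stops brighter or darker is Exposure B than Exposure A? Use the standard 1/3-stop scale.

1 stop brighter

Aperture: f/11 → f/13 → f/14 — 2/3 stop smaller aperture (darker).
Shutter speed: 13 → 10 → 8 — 2/3 stop faster (darker).
ISO: 6400 → 8000 → 10000 → 12800 → 16000 → 20000 → 25600 → 32000 — 2 1/3 stops raised (brighter).
Net: −2/3 −2/3 +2 1/3 = +1 stop.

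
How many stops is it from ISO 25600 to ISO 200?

7 stops

25600 → 12800 → 6400 → 3200 → 1600 → 800 → 400 → 200 — count the steps: 7 stops.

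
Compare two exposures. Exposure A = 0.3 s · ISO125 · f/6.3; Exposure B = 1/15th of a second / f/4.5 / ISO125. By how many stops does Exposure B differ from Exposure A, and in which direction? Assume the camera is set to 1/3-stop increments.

Aperture: f/6.3 → f/5.6 → f/5 → f/4.5 — 1 stop opened up (brighter).
Shutter speed: 0.3 → 1/4 → 1/5 → 1/6 → 1/8 → 1/10 → 1/13 → 1/15 — 2 1/3 stops faster (darker).
ISO: unchanged.
Net: +1 −2 1/3 = −1 1/3 stops.

1 1/3 stops darker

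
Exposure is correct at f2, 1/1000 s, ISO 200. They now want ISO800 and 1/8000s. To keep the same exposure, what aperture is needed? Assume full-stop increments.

ISO: 200 → 400 → 800 — 2 stops raised (brighter).
Shutter speed: 1/1000 → 1/2000 → 1/4000 → 1/8000 — 3 stops shorter (darker).
Net change so far: 1 stop darker. Offset with the aperture: f/2 → f/1.4.

f/1.4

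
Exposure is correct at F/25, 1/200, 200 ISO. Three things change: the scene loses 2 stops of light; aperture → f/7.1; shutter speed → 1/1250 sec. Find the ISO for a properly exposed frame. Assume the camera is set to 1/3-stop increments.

Scene light: 2 stops darker.
Aperture: f/25 → f/22 → f/20 → f/18 → f/16 → f/14 → f/13 → f/11 → f/10 → f/9 → f/8 → f/7.1 — 3 2/3 stops opened up (brighter).
Shutter speed: 1/200 → 1/250 → 1/320 → 1/400 → 1/500 → 1/640 → 1/800 → 1/1000 → 1/1250 — 2 2/3 stops faster (darker).
Net so far: 1 stop darker. ISO: 200 → 250 → 320 → 400.

ISO 400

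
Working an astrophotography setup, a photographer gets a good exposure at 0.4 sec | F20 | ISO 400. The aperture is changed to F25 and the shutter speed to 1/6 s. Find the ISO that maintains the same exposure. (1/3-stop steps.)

ISO 1600

Aperture: f/20 → f/22 → f/25 — 2/3 stop narrower (darker).
Shutter speed: 0.4 → 0.3 → 1/4 → 1/5 → 1/6 — 1 1/3 stops faster (darker).
Net change so far: 2 stops darker. Offset with the ISO: 400 → 500 → 640 → 800 → 1000 → 1250 → 1600.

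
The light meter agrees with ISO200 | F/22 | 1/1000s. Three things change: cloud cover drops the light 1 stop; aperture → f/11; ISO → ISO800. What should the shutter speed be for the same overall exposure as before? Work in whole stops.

Scene light: 1 stop darker.
Aperture: f/22 → f/16 → f/11 — 2 stops larger aperture (brighter).
ISO: 200 → 400 → 800 — 2 stops higher (brighter).
Net so far: 3 stops brighter. Shutter speed: 1/1000 → 1/2000 → 1/4000 → 1/8000.

1/8000s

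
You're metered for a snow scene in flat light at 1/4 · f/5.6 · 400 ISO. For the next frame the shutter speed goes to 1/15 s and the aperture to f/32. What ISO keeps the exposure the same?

Shutter speed: 1/4 → 1/8 → 1/15 — 2 stops shorter (darker).
Aperture: f/5.6 → f/8 → f/11 → f/16 → f/22 → f/32 — 5 stops smaller aperture (darker).
Net change so far: 7 stops darker. Offset with the ISO: 400 → 800 → 1600 → 3200 → 6400 → 12800 → 25600 → 51200.

ISO 51200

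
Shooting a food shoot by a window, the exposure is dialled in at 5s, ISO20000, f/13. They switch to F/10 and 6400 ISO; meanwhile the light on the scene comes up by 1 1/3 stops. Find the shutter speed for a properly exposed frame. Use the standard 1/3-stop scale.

4 s

Scene light: 1 1/3 stops brighter.
Aperture: f/13 → f/11 → f/10 — 2/3 stop wider (brighter).
ISO: 20000 → 16000 → 12800 → 10000 → 8000 → 6400 — 1 2/3 stops dropped (darker).
Net so far: 1/3 stop brighter. Shutter speed: 5 → 4.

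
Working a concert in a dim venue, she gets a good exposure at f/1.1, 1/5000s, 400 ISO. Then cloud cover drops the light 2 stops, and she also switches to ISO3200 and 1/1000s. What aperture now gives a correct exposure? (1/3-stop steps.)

f/3.5

Scene light: 2 stops darker.
ISO: 400 → 500 → 640 → 800 → 1000 → 1250 → 1600 → 2000 → 2500 → 3200 — 3 stops raised (brighter).
Shutter speed: 1/5000 → 1/4000 → 1/3200 → 1/2500 → 1/2000 → 1/1600 → 1/1250 → 1/1000 — 2 1/3 stops longer (brighter).
Net so far: 3 1/3 stops brighter. Aperture: f/1.1 → f/1.2 → f/1.4 → f/1.6 → f/1.8 → f/2 → f/2.2 → f/2.5 → f/2.8 → f/3.2 → f/3.5.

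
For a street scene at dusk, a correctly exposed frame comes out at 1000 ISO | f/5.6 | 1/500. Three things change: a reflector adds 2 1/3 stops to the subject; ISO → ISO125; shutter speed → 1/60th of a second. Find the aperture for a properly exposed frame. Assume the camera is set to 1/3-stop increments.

f/13

Scene light: 2 1/3 stops brighter.
ISO: 1000 → 800 → 640 → 500 → 400 → 320 → 250 → 200 → 160 → 125 — 3 stops dropped (darker).
Shutter speed: 1/500 → 1/400 → 1/320 → 1/250 → 1/200 → 1/160 → 1/125 → 1/100 → 1/80 → 1/60 — 3 stops slower (brighter).
Net so far: 2 1/3 stops brighter. Aperture: f/5.6 → f/6.3 → f/7.1 → f/8 → f/9 → f/10 → f/11 → f/13.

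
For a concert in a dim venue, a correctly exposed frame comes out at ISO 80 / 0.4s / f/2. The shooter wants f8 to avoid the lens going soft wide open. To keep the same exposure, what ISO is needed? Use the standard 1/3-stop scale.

Aperture: f/2 → f/2.2 → f/2.5 → f/2.8 → f/3.2 → f/3.5 → f/4 → f/4.5 → f/5 → f/5.6 → f/6.3 → f/7.1 → f/8 — 4 stops stopped down (darker).
Need 4 stops brighter from the ISO: 80 → 100 → 125 → 160 → 200 → 250 → 320 → 400 → 500 → 640 → 800 → 1000 → 1250.

ISO 1250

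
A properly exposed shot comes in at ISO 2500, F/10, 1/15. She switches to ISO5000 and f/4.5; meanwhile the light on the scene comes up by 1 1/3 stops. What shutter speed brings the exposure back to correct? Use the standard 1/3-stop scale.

1/400s

Scene light: 1 1/3 stops brighter.
ISO: 2500 → 3200 → 4000 → 5000 — 1 stop higher (brighter).
Aperture: f/10 → f/9 → f/8 → f/7.1 → f/6.3 → f/5.6 → f/5 → f/4.5 — 2 1/3 stops wider (brighter).
Net so far: 4 2/3 stops brighter. Shutter speed: 1/15 → 1/20 → 1/25 → 1/30 → 1/40 → 1/50 → 1/60 → 1/80 → 1/100 → 1/125 → 1/160 → 1/200 → 1/250 → 1/320 → 1/400.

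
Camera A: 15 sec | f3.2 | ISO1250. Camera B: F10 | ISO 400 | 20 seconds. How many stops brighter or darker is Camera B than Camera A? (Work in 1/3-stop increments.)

Aperture: f/3.2 → f/3.5 → f/4 → f/4.5 → f/5 → f/5.6 → f/6.3 → f/7.1 → f/8 → f/9 → f/10 — 3 1/3 stops narrower (darker).
Shutter speed: 15 → 20 — 1/3 stop longer (brighter).
ISO: 1250 → 1000 → 800 → 640 → 500 → 400 — 1 2/3 stops lower (darker).
Net: −3 1/3 +1/3 −1 2/3 = −4 2/3 stops.

4 2/3 stops darker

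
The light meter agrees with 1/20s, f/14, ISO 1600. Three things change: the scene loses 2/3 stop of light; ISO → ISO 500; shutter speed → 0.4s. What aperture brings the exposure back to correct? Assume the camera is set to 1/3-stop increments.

Scene light: 2/3 stop darker.
ISO: 1600 → 1250 → 1000 → 800 → 640 → 500 — 1 2/3 stops dropped (darker).
Shutter speed: 1/20 → 1/15 → 1/13 → 1/10 → 1/8 → 1/6 → 1/5 → 1/4 → 0.3 → 0.4 — 3 stops longer (brighter).
Net so far: 2/3 stop brighter. Aperture: f/14 → f/16 → f/18.

f/18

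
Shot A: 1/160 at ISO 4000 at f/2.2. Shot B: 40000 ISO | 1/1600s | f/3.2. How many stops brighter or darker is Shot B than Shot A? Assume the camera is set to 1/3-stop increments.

1 stop darker

Aperture: f/2.2 → f/2.5 → f/2.8 → f/3.2 — 1 stop stopped down (darker).
Shutter speed: 1/160 → 1/200 → 1/250 → 1/320 → 1/400 → 1/500 → 1/640 → 1/800 → 1/1000 → 1/1250 → 1/1600 — 3 1/3 stops shorter (darker).
ISO: 4000 → 5000 → 6400 → 8000 → 10000 → 12800 → 16000 → 20000 → 25600 → 32000 → 40000 — 3 1/3 stops higher (brighter).
Net: −1 −3 1/3 +3 1/3 = −1 stop.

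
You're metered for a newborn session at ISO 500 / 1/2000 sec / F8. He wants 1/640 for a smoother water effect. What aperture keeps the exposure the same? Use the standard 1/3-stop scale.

Shutter speed: 1/2000 → 1/1600 → 1/1250 → 1/1000 → 1/800 → 1/640 — 1 2/3 stops slower (brighter).
Need 1 2/3 stops darker from the aperture: f/8 → f/9 → f/10 → f/11 → f/13 → f/14.

f/14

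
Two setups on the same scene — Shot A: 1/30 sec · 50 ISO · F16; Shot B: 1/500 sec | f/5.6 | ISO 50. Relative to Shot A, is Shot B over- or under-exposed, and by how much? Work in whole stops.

1 stop darker

Aperture: f/16 → f/11 → f/8 → f/5.6 — 3 stops opened up (brighter).
Shutter speed: 1/30 → 1/60 → 1/125 → 1/250 → 1/500 — 4 stops shorter (darker).
ISO: unchanged.
Net: +3 −4 = −1 stop.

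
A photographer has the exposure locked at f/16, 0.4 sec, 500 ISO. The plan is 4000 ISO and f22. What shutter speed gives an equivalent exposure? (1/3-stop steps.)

1/10s

ISO: 500 → 640 → 800 → 1000 → 1250 → 1600 → 2000 → 2500 → 3200 → 4000 — 3 stops raised (brighter).
Aperture: f/16 → f/18 → f/20 → f/22 — 1 stop narrower (darker).
Net change so far: 2 stops brighter. Offset with the shutter speed: 0.4 → 0.3 → 1/4 → 1/5 → 1/6 → 1/8 → 1/10.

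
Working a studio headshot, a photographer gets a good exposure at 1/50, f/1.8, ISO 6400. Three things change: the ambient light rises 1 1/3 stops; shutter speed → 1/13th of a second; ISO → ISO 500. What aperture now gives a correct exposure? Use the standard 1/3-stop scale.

f/1.6

Scene light: 1 1/3 stops brighter.
Shutter speed: 1/50 → 1/40 → 1/30 → 1/25 → 1/20 → 1/15 → 1/13 — 2 stops slower (brighter).
ISO: 6400 → 5000 → 4000 → 3200 → 2500 → 2000 → 1600 → 1250 → 1000 → 800 → 640 → 500 — 3 2/3 stops lower (darker).
Net so far: 1/3 stop darker. Aperture: f/1.8 → f/1.6.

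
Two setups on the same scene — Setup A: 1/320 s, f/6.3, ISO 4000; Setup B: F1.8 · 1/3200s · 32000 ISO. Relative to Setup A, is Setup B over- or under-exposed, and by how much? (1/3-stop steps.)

3 1/3 stops brighter

Aperture: f/6.3 → f/5.6 → f/5 → f/4.5 → f/4 → f/3.5 → f/3.2 → f/2.8 → f/2.5 → f/2.2 → f/2 → f/1.8 — 3 2/3 stops larger aperture (brighter).
Shutter speed: 1/320 → 1/400 → 1/500 → 1/640 → 1/800 → 1/1000 → 1/1250 → 1/1600 → 1/2000 → 1/2500 → 1/3200 — 3 1/3 stops shorter (darker).
ISO: 4000 → 5000 → 6400 → 8000 → 10000 → 12800 → 16000 → 20000 → 25600 → 32000 — 3 stops higher (brighter).
Net: +3 2/3 −3 1/3 +3 = +3 1/3 stops.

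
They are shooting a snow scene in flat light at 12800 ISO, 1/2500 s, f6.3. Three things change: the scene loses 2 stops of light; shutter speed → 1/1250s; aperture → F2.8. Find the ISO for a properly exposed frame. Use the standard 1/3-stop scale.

ISO 5000

Scene light: 2 stops darker.
Shutter speed: 1/2500 → 1/2000 → 1/1600 → 1/1250 — 1 stop slower (brighter).
Aperture: f/6.3 → f/5.6 → f/5 → f/4.5 → f/4 → f/3.5 → f/3.2 → f/2.8 — 2 1/3 stops larger aperture (brighter).
Net so far: 1 1/3 stops brighter. ISO: 12800 → 10000 → 8000 → 6400 → 5000.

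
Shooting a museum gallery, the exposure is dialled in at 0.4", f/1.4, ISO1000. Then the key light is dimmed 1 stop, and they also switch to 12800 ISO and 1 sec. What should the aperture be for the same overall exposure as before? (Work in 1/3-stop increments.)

f/5.6

Scene light: 1 stop darker.
ISO: 1000 → 1250 → 1600 → 2000 → 2500 → 3200 → 4000 → 5000 → 6400 → 8000 → 10000 → 12800 — 3 2/3 stops raised (brighter).
Shutter speed: 0.4 → 0.5 → 0.6 → 0.8 → 1 — 1 1/3 stops longer (brighter).
Net so far: 4 stops brighter. Aperture: f/1.4 → f/1.6 → f/1.8 → f/2 → f/2.2 → f/2.5 → f/2.8 → f/3.2 → f/3.5 → f/4 → f/4.5 → f/5 → f/5.6.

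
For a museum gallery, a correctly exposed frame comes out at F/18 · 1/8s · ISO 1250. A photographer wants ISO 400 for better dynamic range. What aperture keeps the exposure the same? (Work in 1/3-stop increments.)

f/10

ISO: 1250 → 1000 → 800 → 640 → 500 → 400 — 1 2/3 stops dropped (darker).
Need 1 2/3 stops brighter from the aperture: f/18 → f/16 → f/14 → f/13 → f/11 → f/10.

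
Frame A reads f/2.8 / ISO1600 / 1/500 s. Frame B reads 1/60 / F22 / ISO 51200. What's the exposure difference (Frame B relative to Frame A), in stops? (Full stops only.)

Aperture: f/2.8 → f/4 → f/5.6 → f/8 → f/11 → f/16 → f/22 — 6 stops stopped down (darker).
Shutter speed: 1/500 → 1/250 → 1/125 → 1/60 — 3 stops longer (brighter).
ISO: 1600 → 3200 → 6400 → 12800 → 25600 → 51200 — 5 stops raised (brighter).
Net: −6 +3 +5 = +2 stops.

2 stops brighter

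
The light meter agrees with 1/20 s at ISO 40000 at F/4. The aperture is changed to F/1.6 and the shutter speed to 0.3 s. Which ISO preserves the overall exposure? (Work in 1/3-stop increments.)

Aperture: f/4 → f/3.5 → f/3.2 → f/2.8 → f/2.5 → f/2.2 → f/2 → f/1.8 → f/1.6 — 2 2/3 stops larger aperture (brighter).
Shutter speed: 1/20 → 1/15 → 1/13 → 1/10 → 1/8 → 1/6 → 1/5 → 1/4 → 0.3 — 2 2/3 stops slower (brighter).
Net change so far: 5 1/3 stops brighter. Offset with the ISO: 40000 → 32000 → 25600 → 20000 → 16000 → 12800 → 10000 → 8000 → 6400 → 5000 → 4000 → 3200 → 2500 → 2000 → 1600 → 1250 → 1000.

ISO 1000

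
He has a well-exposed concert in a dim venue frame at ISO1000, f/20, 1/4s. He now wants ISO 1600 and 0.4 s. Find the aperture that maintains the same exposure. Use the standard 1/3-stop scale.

f/32

ISO: 1000 → 1250 → 1600 — 2/3 stop higher (brighter).
Shutter speed: 1/4 → 0.3 → 0.4 — 2/3 stop slower (brighter).
Net change so far: 1 1/3 stops brighter. Offset with the aperture: f/20 → f/22 → f/25 → f/29 → f/32.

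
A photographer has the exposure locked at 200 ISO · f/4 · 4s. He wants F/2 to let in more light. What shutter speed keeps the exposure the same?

Aperture: f/4 → f/2.8 → f/2 — 2 stops larger aperture (brighter).
Need 2 stops darker from the shutter speed: 4 → 2 → 1.

1 s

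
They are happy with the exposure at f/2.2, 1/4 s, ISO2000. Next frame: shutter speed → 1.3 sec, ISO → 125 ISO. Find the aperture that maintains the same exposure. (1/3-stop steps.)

Shutter speed: 1/4 → 0.3 → 0.4 → 0.5 → 0.6 → 0.8 → 1 → 1.3 — 2 1/3 stops longer (brighter).
ISO: 2000 → 1600 → 1250 → 1000 → 800 → 640 → 500 → 400 → 320 → 250 → 200 → 160 → 125 — 4 stops lower (darker).
Net change so far: 1 2/3 stops darker. Offset with the aperture: f/2.2 → f/2 → f/1.8 → f/1.6 → f/1.4 → f/1.2.

f/1.2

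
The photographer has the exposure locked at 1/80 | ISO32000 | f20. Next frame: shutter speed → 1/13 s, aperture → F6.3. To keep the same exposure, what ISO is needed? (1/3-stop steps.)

ISO 500

Shutter speed: 1/80 → 1/60 → 1/50 → 1/40 → 1/30 → 1/25 → 1/20 → 1/15 → 1/13 — 2 2/3 stops longer (brighter).
Aperture: f/20 → f/18 → f/16 → f/14 → f/13 → f/11 → f/10 → f/9 → f/8 → f/7.1 → f/6.3 — 3 1/3 stops wider (brighter).
Net change so far: 6 stops brighter. Offset with the ISO: 32000 → 25600 → 20000 → 16000 → 12800 → 10000 → 8000 → 6400 → 5000 → 4000 → 3200 → 2500 → 2000 → 1600 → 1250 → 1000 → 800 → 640 → 500.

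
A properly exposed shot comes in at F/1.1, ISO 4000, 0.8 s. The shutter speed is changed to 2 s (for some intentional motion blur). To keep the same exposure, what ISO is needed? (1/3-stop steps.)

ISO 1600

Shutter speed: 0.8 → 1 → 1.3 → 1.6 → 2 — 1 1/3 stops slower (brighter).
Need 1 1/3 stops darker from the ISO: 4000 → 3200 → 2500 → 2000 → 1600.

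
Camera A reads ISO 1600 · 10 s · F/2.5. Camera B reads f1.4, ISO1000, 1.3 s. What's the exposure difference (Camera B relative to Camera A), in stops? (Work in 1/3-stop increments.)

Aperture: f/2.5 → f/2.2 → f/2 → f/1.8 → f/1.6 → f/1.4 — 1 2/3 stops larger aperture (brighter).
Shutter speed: 10 → 8 → 6 → 5 → 4 → 3.2 → 2.5 → 2 → 1.6 → 1.3 — 3 stops faster (darker).
ISO: 1600 → 1250 → 1000 — 2/3 stop dropped (darker).
Net: +1 2/3 −3 −2/3 = −2 stops.

2 stops darker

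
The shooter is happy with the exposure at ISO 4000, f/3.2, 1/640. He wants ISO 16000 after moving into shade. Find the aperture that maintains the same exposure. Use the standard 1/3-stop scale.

ISO: 4000 → 5000 → 6400 → 8000 → 10000 → 12800 → 16000 — 2 stops raised (brighter).
Need 2 stops darker from the aperture: f/3.2 → f/3.5 → f/4 → f/4.5 → f/5 → f/5.6 → f/6.3.

f/6.3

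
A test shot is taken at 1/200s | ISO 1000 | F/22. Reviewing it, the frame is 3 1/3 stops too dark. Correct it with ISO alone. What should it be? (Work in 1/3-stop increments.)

ISO 10000

Underexposed by 3 1/3 stops → need 3 1/3 stops brighter.
ISO: 1000 → 1250 → 1600 → 2000 → 2500 → 3200 → 4000 → 5000 → 6400 → 8000 → 10000.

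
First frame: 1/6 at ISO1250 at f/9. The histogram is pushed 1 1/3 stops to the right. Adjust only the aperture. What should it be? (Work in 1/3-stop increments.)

Overexposed by 1 1/3 stops → need 1 1/3 stops darker.
Aperture: f/9 → f/10 → f/11 → f/13 → f/14.

f/14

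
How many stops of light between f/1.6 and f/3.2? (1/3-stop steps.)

f/1.6 → f/1.8 → f/2 → f/2.2 → f/2.5 → f/2.8 → f/3.2 — count the steps: 6 third-stops = 2 stops.

2 stops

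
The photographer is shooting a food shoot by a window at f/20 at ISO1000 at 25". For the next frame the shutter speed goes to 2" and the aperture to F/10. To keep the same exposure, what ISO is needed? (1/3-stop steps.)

Shutter speed: 25 → 20 → 15 → 13 → 10 → 8 → 6 → 5 → 4 → 3.2 → 2.5 → 2 — 3 2/3 stops faster (darker).
Aperture: f/20 → f/18 → f/16 → f/14 → f/13 → f/11 → f/10 — 2 stops wider (brighter).
Net change so far: 1 2/3 stops darker. Offset with the ISO: 1000 → 1250 → 1600 → 2000 → 2500 → 3200.

ISO 3200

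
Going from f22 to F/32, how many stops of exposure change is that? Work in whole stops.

1 stop

f/22 → f/32 — count the steps: 1 stop.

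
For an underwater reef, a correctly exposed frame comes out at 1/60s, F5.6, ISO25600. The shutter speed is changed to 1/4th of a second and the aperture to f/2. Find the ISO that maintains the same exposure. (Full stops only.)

Shutter speed: 1/60 → 1/30 → 1/15 → 1/8 → 1/4 — 4 stops slower (brighter).
Aperture: f/5.6 → f/4 → f/2.8 → f/2 — 3 stops larger aperture (brighter).
Net change so far: 7 stops brighter. Offset with the ISO: 25600 → 12800 → 6400 → 3200 → 1600 → 800 → 400 → 200.

ISO 200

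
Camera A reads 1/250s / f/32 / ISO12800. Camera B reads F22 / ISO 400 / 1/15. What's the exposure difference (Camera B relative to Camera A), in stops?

same exposure (0 stops)

Aperture: f/32 → f/22 — 1 stop wider (brighter).
Shutter speed: 1/250 → 1/125 → 1/60 → 1/30 → 1/15 — 4 stops longer (brighter).
ISO: 12800 → 6400 → 3200 → 1600 → 800 → 400 — 5 stops dropped (darker).
Net: +1 +4 −5 = 0 stops.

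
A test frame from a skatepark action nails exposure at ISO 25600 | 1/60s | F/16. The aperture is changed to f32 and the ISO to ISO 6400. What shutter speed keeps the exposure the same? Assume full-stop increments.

1/4s

Aperture: f/16 → f/22 → f/32 — 2 stops stopped down (darker).
ISO: 25600 → 12800 → 6400 — 2 stops dropped (darker).
Net change so far: 4 stops darker. Offset with the shutter speed: 1/60 → 1/30 → 1/15 → 1/8 → 1/4.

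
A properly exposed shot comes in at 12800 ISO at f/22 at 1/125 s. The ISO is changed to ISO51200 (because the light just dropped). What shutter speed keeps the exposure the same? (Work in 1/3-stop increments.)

ISO: 12800 → 16000 → 20000 → 25600 → 32000 → 40000 → 51200 — 2 stops raised (brighter).
Need 2 stops darker from the shutter speed: 1/125 → 1/160 → 1/200 → 1/250 → 1/320 → 1/400 → 1/500.

1/500s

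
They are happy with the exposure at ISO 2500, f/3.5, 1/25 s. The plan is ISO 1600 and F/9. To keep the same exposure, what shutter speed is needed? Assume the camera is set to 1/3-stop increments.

0.4 s

ISO: 2500 → 2000 → 1600 — 2/3 stop lower (darker).
Aperture: f/3.5 → f/4 → f/4.5 → f/5 → f/5.6 → f/6.3 → f/7.1 → f/8 → f/9 — 2 2/3 stops narrower (darker).
Net change so far: 3 1/3 stops darker. Offset with the shutter speed: 1/25 → 1/20 → 1/15 → 1/13 → 1/10 → 1/8 → 1/6 → 1/5 → 1/4 → 0.3 → 0.4.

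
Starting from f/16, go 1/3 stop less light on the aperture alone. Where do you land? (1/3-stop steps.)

Aperture: f/16 → f/18 — 1/3 stop stopped down (darker).

f/18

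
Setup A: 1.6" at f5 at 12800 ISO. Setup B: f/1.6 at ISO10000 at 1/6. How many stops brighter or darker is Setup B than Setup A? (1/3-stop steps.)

1/3 stop darker

Aperture: f/5 → f/4.5 → f/4 → f/3.5 → f/3.2 → f/2.8 → f/2.5 → f/2.2 → f/2 → f/1.8 → f/1.6 — 3 1/3 stops larger aperture (brighter).
Shutter speed: 1.6 → 1.3 → 1 → 0.8 → 0.6 → 0.5 → 0.4 → 0.3 → 1/4 → 1/5 → 1/6 — 3 1/3 stops shorter (darker).
ISO: 12800 → 10000 — 1/3 stop lower (darker).
Net: +3 1/3 −3 1/3 −1/3 = −1/3 stops.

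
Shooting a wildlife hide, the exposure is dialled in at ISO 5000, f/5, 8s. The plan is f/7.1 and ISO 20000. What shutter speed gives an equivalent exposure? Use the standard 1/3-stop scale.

Aperture: f/5 → f/5.6 → f/6.3 → f/7.1 — 1 stop narrower (darker).
ISO: 5000 → 6400 → 8000 → 10000 → 12800 → 16000 → 20000 — 2 stops higher (brighter).
Net change so far: 1 stop brighter. Offset with the shutter speed: 8 → 6 → 5 → 4.

4 s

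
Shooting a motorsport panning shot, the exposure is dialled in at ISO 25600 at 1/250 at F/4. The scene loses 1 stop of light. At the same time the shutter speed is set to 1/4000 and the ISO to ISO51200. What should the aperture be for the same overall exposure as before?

Scene light: 1 stop darker.
Shutter speed: 1/250 → 1/500 → 1/1000 → 1/2000 → 1/4000 — 4 stops faster (darker).
ISO: 25600 → 51200 — 1 stop raised (brighter).
Net so far: 4 stops darker. Aperture: f/4 → f/2.8 → f/2 → f/1.4 → f/1.0.

f/1.0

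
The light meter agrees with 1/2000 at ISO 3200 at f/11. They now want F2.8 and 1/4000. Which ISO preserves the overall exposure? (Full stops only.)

ISO 400

Aperture: f/11 → f/8 → f/5.6 → f/4 → f/2.8 — 4 stops larger aperture (brighter).
Shutter speed: 1/2000 → 1/4000 — 1 stop faster (darker).
Net change so far: 3 stops brighter. Offset with the ISO: 3200 → 1600 → 800 → 400.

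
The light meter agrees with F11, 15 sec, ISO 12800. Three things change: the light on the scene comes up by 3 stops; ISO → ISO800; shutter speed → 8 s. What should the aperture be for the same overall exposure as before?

Scene light: 3 stops brighter.
ISO: 12800 → 6400 → 3200 → 1600 → 800 — 4 stops dropped (darker).
Shutter speed: 15 → 8 — 1 stop faster (darker).
Net so far: 2 stops darker. Aperture: f/11 → f/8 → f/5.6.

f/5.6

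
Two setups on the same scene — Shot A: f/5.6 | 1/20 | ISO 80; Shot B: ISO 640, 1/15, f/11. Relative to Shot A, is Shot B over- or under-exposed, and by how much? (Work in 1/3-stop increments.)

Aperture: f/5.6 → f/6.3 → f/7.1 → f/8 → f/9 → f/10 → f/11 — 2 stops narrower (darker).
Shutter speed: 1/20 → 1/15 — 1/3 stop longer (brighter).
ISO: 80 → 100 → 125 → 160 → 200 → 250 → 320 → 400 → 500 → 640 — 3 stops raised (brighter).
Net: −2 +1/3 +3 = +1 1/3 stops.

1 1/3 stops brighter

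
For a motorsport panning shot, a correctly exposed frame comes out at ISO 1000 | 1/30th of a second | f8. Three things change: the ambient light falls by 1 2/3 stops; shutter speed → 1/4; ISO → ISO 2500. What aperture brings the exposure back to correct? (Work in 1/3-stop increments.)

Scene light: 1 2/3 stops darker.
Shutter speed: 1/30 → 1/25 → 1/20 → 1/15 → 1/13 → 1/10 → 1/8 → 1/6 → 1/5 → 1/4 — 3 stops slower (brighter).
ISO: 1000 → 1250 → 1600 → 2000 → 2500 — 1 1/3 stops raised (brighter).
Net so far: 2 2/3 stops brighter. Aperture: f/8 → f/9 → f/10 → f/11 → f/13 → f/14 → f/16 → f/18 → f/20.

f/20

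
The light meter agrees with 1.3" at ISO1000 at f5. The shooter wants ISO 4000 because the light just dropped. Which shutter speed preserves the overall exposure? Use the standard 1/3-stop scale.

0.3 s

ISO: 1000 → 1250 → 1600 → 2000 → 2500 → 3200 → 4000 — 2 stops raised (brighter).
Need 2 stops darker from the shutter speed: 1.3 → 1 → 0.8 → 0.6 → 0.5 → 0.4 → 0.3.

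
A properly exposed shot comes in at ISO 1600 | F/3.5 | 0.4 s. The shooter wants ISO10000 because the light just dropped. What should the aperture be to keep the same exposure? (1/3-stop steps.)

f/9

ISO: 1600 → 2000 → 2500 → 3200 → 4000 → 5000 → 6400 → 8000 → 10000 — 2 2/3 stops raised (brighter).
Need 2 2/3 stops darker from the aperture: f/3.5 → f/4 → f/4.5 → f/5 → f/5.6 → f/6.3 → f/7.1 → f/8 → f/9.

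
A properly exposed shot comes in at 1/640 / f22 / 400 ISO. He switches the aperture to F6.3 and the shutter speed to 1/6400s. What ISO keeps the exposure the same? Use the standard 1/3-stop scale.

ISO 320

Aperture: f/22 → f/20 → f/18 → f/16 → f/14 → f/13 → f/11 → f/10 → f/9 → f/8 → f/7.1 → f/6.3 — 3 2/3 stops wider (brighter).
Shutter speed: 1/640 → 1/800 → 1/1000 → 1/1250 → 1/1600 → 1/2000 → 1/2500 → 1/3200 → 1/4000 → 1/5000 → 1/6400 — 3 1/3 stops faster (darker).
Net change so far: 1/3 stop brighter. Offset with the ISO: 400 → 320.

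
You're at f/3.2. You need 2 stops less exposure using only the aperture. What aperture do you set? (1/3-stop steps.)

f/6.3

Aperture: f/3.2 → f/3.5 → f/4 → f/4.5 → f/5 → f/5.6 → f/6.3 — 2 stops narrower (darker).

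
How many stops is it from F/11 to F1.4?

f/11 → f/8 → f/5.6 → f/4 → f/2.8 → f/2 → f/1.4 — count the steps: 6 stops.

6 stops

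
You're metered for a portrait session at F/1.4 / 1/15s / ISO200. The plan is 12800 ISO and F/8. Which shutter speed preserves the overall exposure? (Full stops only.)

1/30s

ISO: 200 → 400 → 800 → 1600 → 3200 → 6400 → 12800 — 6 stops higher (brighter).
Aperture: f/1.4 → f/2 → f/2.8 → f/4 → f/5.6 → f/8 — 5 stops narrower (darker).
Net change so far: 1 stop brighter. Offset with the shutter speed: 1/15 → 1/30.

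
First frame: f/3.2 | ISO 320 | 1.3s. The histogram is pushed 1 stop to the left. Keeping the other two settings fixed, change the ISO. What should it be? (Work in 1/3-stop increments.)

Underexposed by 1 stop → need 1 stop brighter.
ISO: 320 → 400 → 500 → 640.

ISO 640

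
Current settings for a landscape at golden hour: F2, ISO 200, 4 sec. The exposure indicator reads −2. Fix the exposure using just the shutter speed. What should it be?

Underexposed by 2 stops → need 2 stops brighter.
Shutter speed: 4 → 8 → 15.

15 s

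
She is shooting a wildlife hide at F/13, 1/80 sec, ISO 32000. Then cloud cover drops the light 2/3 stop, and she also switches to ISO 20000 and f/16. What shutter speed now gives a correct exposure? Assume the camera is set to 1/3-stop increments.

1/20s

Scene light: 2/3 stop darker.
ISO: 32000 → 25600 → 20000 — 2/3 stop lower (darker).
Aperture: f/13 → f/14 → f/16 — 2/3 stop stopped down (darker).
Net so far: 2 stops darker. Shutter speed: 1/80 → 1/60 → 1/50 → 1/40 → 1/30 → 1/25 → 1/20.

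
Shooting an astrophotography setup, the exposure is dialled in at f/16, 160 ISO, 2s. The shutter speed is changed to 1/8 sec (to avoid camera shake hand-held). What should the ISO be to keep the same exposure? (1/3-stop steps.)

Shutter speed: 2 → 1.6 → 1.3 → 1 → 0.8 → 0.6 → 0.5 → 0.4 → 0.3 → 1/4 → 1/5 → 1/6 → 1/8 — 4 stops faster (darker).
Need 4 stops brighter from the ISO: 160 → 200 → 250 → 320 → 400 → 500 → 640 → 800 → 1000 → 1250 → 1600 → 2000 → 2500.

ISO 2500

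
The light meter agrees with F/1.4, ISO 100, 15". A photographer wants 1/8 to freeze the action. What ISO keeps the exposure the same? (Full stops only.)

ISO 12800

Shutter speed: 15 → 8 → 4 → 2 → 1 → 1/2 → 1/4 → 1/8 — 7 stops faster (darker).
Need 7 stops brighter from the ISO: 100 → 200 → 400 → 800 → 1600 → 3200 → 6400 → 12800.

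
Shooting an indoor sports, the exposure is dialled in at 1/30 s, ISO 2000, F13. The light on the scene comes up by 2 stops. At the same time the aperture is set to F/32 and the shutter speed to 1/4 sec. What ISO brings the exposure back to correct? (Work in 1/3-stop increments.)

ISO 400

Scene light: 2 stops brighter.
Aperture: f/13 → f/14 → f/16 → f/18 → f/20 → f/22 → f/25 → f/29 → f/32 — 2 2/3 stops smaller aperture (darker).
Shutter speed: 1/30 → 1/25 → 1/20 → 1/15 → 1/13 → 1/10 → 1/8 → 1/6 → 1/5 → 1/4 — 3 stops slower (brighter).
Net so far: 2 1/3 stops brighter. ISO: 2000 → 1600 → 1250 → 1000 → 800 → 640 → 500 → 400.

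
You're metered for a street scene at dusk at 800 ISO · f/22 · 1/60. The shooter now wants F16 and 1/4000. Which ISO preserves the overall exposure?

ISO 25600

Aperture: f/22 → f/16 — 1 stop larger aperture (brighter).
Shutter speed: 1/60 → 1/125 → 1/250 → 1/500 → 1/1000 → 1/2000 → 1/4000 — 6 stops faster (darker).
Net change so far: 5 stops darker. Offset with the ISO: 800 → 1600 → 3200 → 6400 → 12800 → 25600.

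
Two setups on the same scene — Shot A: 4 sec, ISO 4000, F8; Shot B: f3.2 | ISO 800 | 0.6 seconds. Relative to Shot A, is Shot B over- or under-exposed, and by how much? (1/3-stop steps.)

Aperture: f/8 → f/7.1 → f/6.3 → f/5.6 → f/5 → f/4.5 → f/4 → f/3.5 → f/3.2 — 2 2/3 stops wider (brighter).
Shutter speed: 4 → 3.2 → 2.5 → 2 → 1.6 → 1.3 → 1 → 0.8 → 0.6 — 2 2/3 stops shorter (darker).
ISO: 4000 → 3200 → 2500 → 2000 → 1600 → 1250 → 1000 → 800 — 2 1/3 stops dropped (darker).
Net: +2 2/3 −2 2/3 −2 1/3 = −2 1/3 stops.

2 1/3 stops darker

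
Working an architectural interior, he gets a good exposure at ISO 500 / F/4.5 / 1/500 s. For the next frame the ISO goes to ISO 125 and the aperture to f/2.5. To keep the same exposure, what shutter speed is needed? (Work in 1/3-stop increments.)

ISO: 500 → 400 → 320 → 250 → 200 → 160 → 125 — 2 stops dropped (darker).
Aperture: f/4.5 → f/4 → f/3.5 → f/3.2 → f/2.8 → f/2.5 — 1 2/3 stops larger aperture (brighter).
Net change so far: 1/3 stop darker. Offset with the shutter speed: 1/500 → 1/400.

1/400s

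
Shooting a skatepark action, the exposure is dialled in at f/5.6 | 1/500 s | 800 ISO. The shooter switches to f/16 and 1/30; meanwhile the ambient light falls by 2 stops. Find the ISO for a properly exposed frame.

Scene light: 2 stops darker.
Aperture: f/5.6 → f/8 → f/11 → f/16 — 3 stops narrower (darker).
Shutter speed: 1/500 → 1/250 → 1/125 → 1/60 → 1/30 — 4 stops longer (brighter).
Net so far: 1 stop darker. ISO: 800 → 1600.

ISO 1600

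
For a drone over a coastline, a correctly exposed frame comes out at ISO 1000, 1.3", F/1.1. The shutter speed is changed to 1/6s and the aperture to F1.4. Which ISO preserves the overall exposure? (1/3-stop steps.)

ISO 12800

Shutter speed: 1.3 → 1 → 0.8 → 0.6 → 0.5 → 0.4 → 0.3 → 1/4 → 1/5 → 1/6 — 3 stops shorter (darker).
Aperture: f/1.1 → f/1.2 → f/1.4 — 2/3 stop smaller aperture (darker).
Net change so far: 3 2/3 stops darker. Offset with the ISO: 1000 → 1250 → 1600 → 2000 → 2500 → 3200 → 4000 → 5000 → 6400 → 8000 → 10000 → 12800.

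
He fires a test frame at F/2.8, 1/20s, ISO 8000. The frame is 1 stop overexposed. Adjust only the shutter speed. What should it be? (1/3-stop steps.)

1/40s

Overexposed by 1 stop → need 1 stop darker.
Shutter speed: 1/20 → 1/25 → 1/30 → 1/40.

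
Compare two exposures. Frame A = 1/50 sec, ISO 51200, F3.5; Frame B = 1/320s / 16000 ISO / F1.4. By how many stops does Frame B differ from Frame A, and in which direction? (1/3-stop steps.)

Aperture: f/3.5 → f/3.2 → f/2.8 → f/2.5 → f/2.2 → f/2 → f/1.8 → f/1.6 → f/1.4 — 2 2/3 stops opened up (brighter).
Shutter speed: 1/50 → 1/60 → 1/80 → 1/100 → 1/125 → 1/160 → 1/200 → 1/250 → 1/320 — 2 2/3 stops faster (darker).
ISO: 51200 → 40000 → 32000 → 25600 → 20000 → 16000 — 1 2/3 stops dropped (darker).
Net: +2 2/3 −2 2/3 −1 2/3 = −1 2/3 stops.

1 2/3 stops darker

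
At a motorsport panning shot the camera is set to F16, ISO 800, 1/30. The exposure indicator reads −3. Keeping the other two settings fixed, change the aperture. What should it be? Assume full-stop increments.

Underexposed by 3 stops → need 3 stops brighter.
Aperture: f/16 → f/11 → f/8 → f/5.6.

f/5.6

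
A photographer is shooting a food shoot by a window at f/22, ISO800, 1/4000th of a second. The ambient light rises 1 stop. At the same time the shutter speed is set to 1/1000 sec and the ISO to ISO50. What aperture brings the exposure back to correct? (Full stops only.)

Scene light: 1 stop brighter.
Shutter speed: 1/4000 → 1/2000 → 1/1000 — 2 stops slower (brighter).
ISO: 800 → 400 → 200 → 100 → 50 — 4 stops lower (darker).
Net so far: 1 stop darker. Aperture: f/22 → f/16.

f/16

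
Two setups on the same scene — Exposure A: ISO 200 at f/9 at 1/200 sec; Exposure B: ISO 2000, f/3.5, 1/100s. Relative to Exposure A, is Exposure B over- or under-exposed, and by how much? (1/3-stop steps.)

Aperture: f/9 → f/8 → f/7.1 → f/6.3 → f/5.6 → f/5 → f/4.5 → f/4 → f/3.5 — 2 2/3 stops opened up (brighter).
Shutter speed: 1/200 → 1/160 → 1/125 → 1/100 — 1 stop longer (brighter).
ISO: 200 → 250 → 320 → 400 → 500 → 640 → 800 → 1000 → 1250 → 1600 → 2000 — 3 1/3 stops higher (brighter).
Net: +2 2/3 +1 +3 1/3 = +7 stops.

7 stops brighter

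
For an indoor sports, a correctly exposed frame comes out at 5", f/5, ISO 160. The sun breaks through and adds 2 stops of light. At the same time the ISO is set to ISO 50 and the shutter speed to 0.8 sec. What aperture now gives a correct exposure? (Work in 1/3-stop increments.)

Scene light: 2 stops brighter.
ISO: 160 → 125 → 100 → 80 → 64 → 50 — 1 2/3 stops lower (darker).
Shutter speed: 5 → 4 → 3.2 → 2.5 → 2 → 1.6 → 1.3 → 1 → 0.8 — 2 2/3 stops faster (darker).
Net so far: 2 1/3 stops darker. Aperture: f/5 → f/4.5 → f/4 → f/3.5 → f/3.2 → f/2.8 → f/2.5 → f/2.2.

f/2.2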